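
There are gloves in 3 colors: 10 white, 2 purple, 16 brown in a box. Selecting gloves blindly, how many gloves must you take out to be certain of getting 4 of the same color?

9

Treat the 3 colors as pigeonholes.
In the worst case we take at most 3 of each color, but all 2 purple (fewer than 3), giving 3 + 2 + 3 = 8.
One more glove then forces some color to 4, so 8 + 1 = 9.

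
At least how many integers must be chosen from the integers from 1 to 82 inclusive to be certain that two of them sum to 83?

Partition {1, …, 82} into 41 pairs: {1,82}, {2,81}, …, {41,42}.
Choosing 41 integers — say the integers 1 through 41 — takes one from each pair and avoids the property.
Choosing 42 forces two into the same pair by pigeonhole, and those sum to 83. So 42.

42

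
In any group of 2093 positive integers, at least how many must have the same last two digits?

21

If each of the 100 possible two-digit endings held at most 20, the total would be at most 100 × 20 = 2000 < 2093, a contradiction.
So at least one holds ⌈2093/100⌉ = 21.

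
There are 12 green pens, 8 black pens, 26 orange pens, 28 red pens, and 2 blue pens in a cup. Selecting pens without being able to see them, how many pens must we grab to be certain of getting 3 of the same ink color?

11

Treat the 5 ink colors as pigeonholes.
The worst case takes 2 pens of each ink color without reaching 3 of any: 5 × 2 = 10.
The next pen must bring some ink color to 3, so 10 + 1 = 11.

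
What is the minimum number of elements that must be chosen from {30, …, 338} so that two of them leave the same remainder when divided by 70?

Use the pigeonhole principle on residue classes: group the integers by remainder mod 70; there are 70 residue classes, each nonempty in this range.
Choosing one from each class (70 integers) avoids any shared remainder.
One more choice must repeat a class, so two differ by a multiple of 70. Hence 70 + 1 = 71.

71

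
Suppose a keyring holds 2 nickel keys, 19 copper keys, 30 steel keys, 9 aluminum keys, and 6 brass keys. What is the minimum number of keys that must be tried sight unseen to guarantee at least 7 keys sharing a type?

27

Treat the 5 types as pigeonholes.
In the worst case we take at most 6 of each type, but all 2 nickel (fewer than 6), giving 2 + 6 + 6 + 6 + 6 = 26.
One more key then forces some type to 7, so 26 + 1 = 27.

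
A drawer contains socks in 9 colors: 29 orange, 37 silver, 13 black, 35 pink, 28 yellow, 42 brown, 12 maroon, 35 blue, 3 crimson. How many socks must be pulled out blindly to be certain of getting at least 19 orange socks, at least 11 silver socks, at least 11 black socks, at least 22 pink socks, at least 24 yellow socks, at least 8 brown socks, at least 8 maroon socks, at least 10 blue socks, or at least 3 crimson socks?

108

The worst case stops just short of every target: 18 orange, 10 silver, 10 black, 21 pink, 23 yellow, 7 brown, 7 maroon, 9 blue, 2 crimson — 18 + 10 + 10 + 21 + 23 + 7 + 7 + 9 + 2 = 107 socks.
One more sock must push some color to its target, so 107 + 1 = 108.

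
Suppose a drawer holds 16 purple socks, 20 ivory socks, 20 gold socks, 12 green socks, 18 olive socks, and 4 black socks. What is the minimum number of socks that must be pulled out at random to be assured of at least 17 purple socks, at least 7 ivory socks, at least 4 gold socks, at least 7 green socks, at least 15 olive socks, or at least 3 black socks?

Each of the 6 colors has its own threshold; avoid all of them simultaneously.
The worst case stops just short of every target: 16 purple, 6 ivory, 3 gold, 6 green, 14 olive, 2 black — 16 + 6 + 3 + 6 + 14 + 2 = 47 socks.
One more sock must push some color to its target, so 47 + 1 = 48.

48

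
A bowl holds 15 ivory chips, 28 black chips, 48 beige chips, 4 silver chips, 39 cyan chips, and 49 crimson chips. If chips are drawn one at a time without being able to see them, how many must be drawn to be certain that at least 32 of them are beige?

The worst case draws every non-beige chip first: 15 + 28 + 4 + 39 + 49 = 135.
The next 32 draws are then forced to be beige, giving 135 + 32 = 167.

167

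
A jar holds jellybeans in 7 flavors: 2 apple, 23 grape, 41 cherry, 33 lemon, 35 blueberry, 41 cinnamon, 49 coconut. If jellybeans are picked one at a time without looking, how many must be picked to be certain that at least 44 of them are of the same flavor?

219

Treat the 7 flavors as pigeonholes.
In the worst case we take at most 43 of each flavor, but all 2 apple, all 23 grape, all 41 cherry, all 33 lemon, all 35 blueberry, and all 41 cinnamon (fewer than 43), giving 2 + 23 + 41 + 33 + 35 + 41 + 43 = 218.
One more jellybean then forces some flavor to 44, so 218 + 1 = 219.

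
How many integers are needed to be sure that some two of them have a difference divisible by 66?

Two integers differ by a multiple of 66 exactly when they share a remainder mod 66.
There are 66 residue classes mod 66, so 66 integers can all lie in distinct classes.
One more integer must repeat a residue, giving a difference divisible by 66. So n = 66 + 1 = 67.

67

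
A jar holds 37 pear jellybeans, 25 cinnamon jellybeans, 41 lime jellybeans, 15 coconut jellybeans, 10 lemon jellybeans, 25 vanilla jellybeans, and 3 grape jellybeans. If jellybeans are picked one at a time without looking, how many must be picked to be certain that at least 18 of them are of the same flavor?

In the worst case we take at most 17 of each flavor, but all 15 coconut, all 10 lemon, and all 3 grape (fewer than 17), giving 17 + 17 + 17 + 15 + 10 + 17 + 3 = 96.
One more jellybean then forces some flavor to 18, so 96 + 1 = 97.

97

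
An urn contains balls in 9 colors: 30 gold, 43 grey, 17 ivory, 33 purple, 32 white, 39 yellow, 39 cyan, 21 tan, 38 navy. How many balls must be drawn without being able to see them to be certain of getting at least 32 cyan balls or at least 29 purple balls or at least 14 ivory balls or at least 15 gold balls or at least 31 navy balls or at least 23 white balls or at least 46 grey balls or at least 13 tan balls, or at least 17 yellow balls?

210

The worst case stops just short of every target: 14 gold, all 43 grey, 13 ivory, 28 purple, 22 white, 16 yellow, 31 cyan, 12 tan, 30 navy — 14 + 43 + 13 + 28 + 22 + 16 + 31 + 12 + 30 = 209 balls.
One more ball must push some color to its target, so 209 + 1 = 210.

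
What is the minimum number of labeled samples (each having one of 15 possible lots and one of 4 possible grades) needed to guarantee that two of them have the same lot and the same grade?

There are 15 × 4 = 60 (lot, grade) combinations acting as pigeonholes.
With 60 labeled samples we could place one in each, avoiding any repeat.
One more forces some (lot, grade) pair to hold 2, so 60 + 1 = 61.

61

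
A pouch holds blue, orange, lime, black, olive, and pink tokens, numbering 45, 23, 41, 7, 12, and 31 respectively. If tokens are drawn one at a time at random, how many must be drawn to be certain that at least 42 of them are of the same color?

In the worst case we take at most 41 of each color, but all 23 orange, all 7 black, all 12 olive, and all 31 pink (fewer than 41), giving 41 + 23 + 41 + 7 + 12 + 31 = 155.
One more token then forces some color to 42, so 155 + 1 = 156.

156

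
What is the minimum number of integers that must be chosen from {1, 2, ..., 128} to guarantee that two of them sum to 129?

65

Partition {1, …, 128} into 64 pairs: {1,128}, {2,127}, …, {64,65}.
Choosing 64 integers — say the integers 1 through 64 — takes one from each pair and avoids the property.
Choosing 65 forces two into the same pair by pigeonhole, and those sum to 129. So 65.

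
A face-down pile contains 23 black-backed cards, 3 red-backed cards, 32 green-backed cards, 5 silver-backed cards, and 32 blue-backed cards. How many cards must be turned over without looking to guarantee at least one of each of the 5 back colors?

The hardest back color to obtain is red-backed: we could draw every other card first — 95 − 3 = 92 cards — without a single red-backed one.
The next draw must be red-backed, so 92 + 1 = 93.

93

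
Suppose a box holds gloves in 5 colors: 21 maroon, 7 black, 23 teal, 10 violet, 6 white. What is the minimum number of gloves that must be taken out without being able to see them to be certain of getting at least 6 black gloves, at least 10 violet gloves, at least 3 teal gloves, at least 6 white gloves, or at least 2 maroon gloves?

23

Each of the 5 colors has its own threshold; avoid all of them simultaneously.
The worst case stops just short of every target: 1 maroon, 5 black, 2 teal, 9 violet, 5 white — 1 + 5 + 2 + 9 + 5 = 22 gloves.
One more glove must push some color to its target, so 22 + 1 = 23.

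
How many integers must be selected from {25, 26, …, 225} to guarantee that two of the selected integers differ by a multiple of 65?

Group the integers by remainder mod 65; there are 65 residue classes, each nonempty in this range.
Choosing one from each class (65 integers) avoids any shared remainder.
One more choice must repeat a class, so two differ by a multiple of 65. Hence 65 + 1 = 66.

66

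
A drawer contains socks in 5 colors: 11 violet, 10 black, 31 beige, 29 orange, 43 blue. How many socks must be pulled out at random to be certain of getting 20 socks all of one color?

79

Treat the 5 colors as pigeonholes.
In the worst case we take at most 19 of each color, but all 11 violet and all 10 black (fewer than 19), giving 11 + 10 + 19 + 19 + 19 = 78.
One more sock then forces some color to 20, so 78 + 1 = 79.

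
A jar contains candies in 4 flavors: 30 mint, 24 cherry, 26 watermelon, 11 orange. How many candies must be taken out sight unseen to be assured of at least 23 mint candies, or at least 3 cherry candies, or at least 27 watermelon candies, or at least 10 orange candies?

60

Each of the 4 flavors has its own threshold; avoid all of them simultaneously.
The worst case stops just short of every target: 22 mint, 2 cherry, 26 watermelon, 9 orange — 22 + 2 + 26 + 9 = 59 candies.
One more candy must push some flavor to its target, so 59 + 1 = 60.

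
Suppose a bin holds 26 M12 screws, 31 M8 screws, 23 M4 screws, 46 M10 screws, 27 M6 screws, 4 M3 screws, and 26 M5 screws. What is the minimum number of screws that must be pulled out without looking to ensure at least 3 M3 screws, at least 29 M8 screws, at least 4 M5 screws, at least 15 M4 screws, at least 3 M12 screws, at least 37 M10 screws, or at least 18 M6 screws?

The worst case stops just short of every target: 2 M12, 28 M8, 14 M4, 36 M10, 17 M6, 2 M3, 3 M5 — 2 + 28 + 14 + 36 + 17 + 2 + 3 = 102 screws.
One more screw must push some size to its target, so 102 + 1 = 103.

103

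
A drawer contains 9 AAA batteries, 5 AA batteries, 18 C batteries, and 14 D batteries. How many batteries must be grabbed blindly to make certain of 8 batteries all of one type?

27

Treat the 4 types as pigeonholes.
In the worst case we take at most 7 of each type, but all 5 AA (fewer than 7), giving 7 + 5 + 7 + 7 = 26.
One more battery then forces some type to 8, so 26 + 1 = 27.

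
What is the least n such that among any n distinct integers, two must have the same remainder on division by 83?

84

Two integers differ by a multiple of 83 exactly when they share a remainder mod 83.
There are 83 residue classes mod 83, so 83 integers can all lie in distinct classes.
One more integer must repeat a residue, giving a difference divisible by 83. So n = 83 + 1 = 84.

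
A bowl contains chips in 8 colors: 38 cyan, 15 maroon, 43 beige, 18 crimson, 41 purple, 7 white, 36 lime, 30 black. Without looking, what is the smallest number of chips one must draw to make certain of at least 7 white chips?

To avoid white chips as long as possible, exhaust the other 7 colors first.
The worst case draws every non-white chip first: 38 + 15 + 43 + 18 + 41 + 36 + 30 = 221.
The next 7 draws are then forced to be white, giving 221 + 7 = 228.

228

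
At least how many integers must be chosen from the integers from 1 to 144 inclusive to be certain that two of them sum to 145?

73

Partition {1, …, 144} into 72 pairs: {1,144}, {2,143}, …, {72,73}.
Choosing 72 integers — say the integers 1 through 72 — takes one from each pair and avoids the property.
Choosing 73 forces two into the same pair by pigeonhole, and those sum to 145. So 73.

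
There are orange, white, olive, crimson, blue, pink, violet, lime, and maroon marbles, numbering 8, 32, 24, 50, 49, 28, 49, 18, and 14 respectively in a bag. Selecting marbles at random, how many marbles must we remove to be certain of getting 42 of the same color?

248

In the worst case we take at most 41 of each color, but all 8 orange, all 32 white, all 24 olive, all 28 pink, all 18 lime, and all 14 maroon (fewer than 41), giving 8 + 32 + 24 + 41 + 41 + 28 + 41 + 18 + 14 = 247.
One more marble then forces some color to 42, so 247 + 1 = 248.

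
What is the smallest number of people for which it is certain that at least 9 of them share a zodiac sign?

There are 12 zodiac signs acting as pigeonholes.
With 12 × 8 = 96 people we could place exactly 8 in each, with no class reaching 9.
One more forces some class to hold 9, so 96 + 1 = 97.

97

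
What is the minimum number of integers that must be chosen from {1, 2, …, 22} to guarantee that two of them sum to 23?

Partition {1, …, 22} into 11 pairs: {1,22}, {2,21}, …, {11,12}.
Choosing 11 integers — say the integers 1 through 11 — takes one from each pair and avoids the property.
Choosing 12 forces two into the same pair by pigeonhole, and those sum to 23. So 12.

12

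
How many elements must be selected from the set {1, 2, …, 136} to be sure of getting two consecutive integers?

69

Partition {1, …, 136} into 68 pairs: {1,2}, {3,4}, …, {135,136}.
Choosing 68 integers — say the 68 even numbers 2, 4, …, 136 — takes one from each pair and avoids the property.
Choosing 69 forces two into the same pair by pigeonhole, and those are consecutive. So 69.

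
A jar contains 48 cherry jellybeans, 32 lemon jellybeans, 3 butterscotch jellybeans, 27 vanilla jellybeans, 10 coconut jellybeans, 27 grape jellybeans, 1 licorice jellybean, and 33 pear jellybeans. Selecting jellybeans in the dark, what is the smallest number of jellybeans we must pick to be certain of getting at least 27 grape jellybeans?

The worst case draws every non-grape jellybean first: 48 + 32 + 3 + 27 + 10 + 1 + 33 = 154.
The next 27 draws are then forced to be grape, giving 154 + 27 = 181.

181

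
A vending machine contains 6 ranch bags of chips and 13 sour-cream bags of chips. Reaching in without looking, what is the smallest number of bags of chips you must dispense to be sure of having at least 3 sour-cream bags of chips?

9

The worst case draws every non-sour-cream bag of chips first: 6.
The next 3 draws are then forced to be sour-cream, giving 6 + 3 = 9.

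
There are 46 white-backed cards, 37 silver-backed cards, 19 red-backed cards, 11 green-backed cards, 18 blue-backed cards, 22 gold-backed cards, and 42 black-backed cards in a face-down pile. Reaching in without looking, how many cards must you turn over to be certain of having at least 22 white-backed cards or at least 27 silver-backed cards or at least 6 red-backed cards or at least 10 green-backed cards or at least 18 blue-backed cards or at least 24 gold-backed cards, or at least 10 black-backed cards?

110

Each of the 7 back colors has its own threshold; avoid all of them simultaneously.
The worst case stops just short of every target: 21 white-backed, 26 silver-backed, 5 red-backed, 9 green-backed, 17 blue-backed, all 22 gold-backed, 9 black-backed — 21 + 26 + 5 + 9 + 17 + 22 + 9 = 109 cards.
One more card must push some back color to its target, so 109 + 1 = 110.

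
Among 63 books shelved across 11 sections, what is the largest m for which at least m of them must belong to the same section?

6

The 63 books fall into 11 sections.
If each of the 11 sections held at most 5, the total would be at most 11 × 5 = 55 < 63, a contradiction.
So at least one holds ⌈63/11⌉ = 6.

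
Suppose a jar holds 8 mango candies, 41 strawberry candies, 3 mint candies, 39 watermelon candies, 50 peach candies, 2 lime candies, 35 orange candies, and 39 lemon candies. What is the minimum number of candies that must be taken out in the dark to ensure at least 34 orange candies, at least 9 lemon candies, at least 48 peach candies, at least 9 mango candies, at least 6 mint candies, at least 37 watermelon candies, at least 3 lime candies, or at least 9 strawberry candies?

146

The worst case stops just short of every target: 8 mango, 8 strawberry, all 3 mint, 36 watermelon, 47 peach, 2 lime, 33 orange, 8 lemon — 8 + 8 + 3 + 36 + 47 + 2 + 33 + 8 = 145 candies.
One more candy must push some flavor to its target, so 145 + 1 = 146.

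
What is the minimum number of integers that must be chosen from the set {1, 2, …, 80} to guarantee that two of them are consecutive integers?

41

Partition {1, …, 80} into 40 pairs: {1,2}, {3,4}, …, {79,80}.
Choosing 40 integers — say the 40 even numbers 2, 4, …, 80 — takes one from each pair and avoids the property.
Choosing 41 forces two into the same pair by pigeonhole, and those are consecutive. So 41.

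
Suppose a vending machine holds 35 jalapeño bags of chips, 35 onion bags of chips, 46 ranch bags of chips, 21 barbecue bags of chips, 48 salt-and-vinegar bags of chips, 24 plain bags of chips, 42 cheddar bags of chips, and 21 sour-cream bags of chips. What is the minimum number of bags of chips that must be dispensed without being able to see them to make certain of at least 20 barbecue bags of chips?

The worst case draws every non-barbecue bag of chips first: 35 + 35 + 46 + 48 + 24 + 42 + 21 = 251.
The next 20 draws are then forced to be barbecue, giving 251 + 20 = 271.

271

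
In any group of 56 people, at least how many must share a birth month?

5

There are 12 months of the year, which serve as the pigeonholes.
If each of the 12 months of the year held at most 4, the total would be at most 12 × 4 = 48 < 56, a contradiction.
So at least one holds ⌈56/12⌉ = 5.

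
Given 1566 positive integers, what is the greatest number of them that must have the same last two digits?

16

There are 100 possible two-digit endings, which serve as the pigeonholes.
If each of the 100 possible two-digit endings held at most 15, the total would be at most 100 × 15 = 1500 < 1566, a contradiction.
So at least one holds ⌈1566/100⌉ = 16.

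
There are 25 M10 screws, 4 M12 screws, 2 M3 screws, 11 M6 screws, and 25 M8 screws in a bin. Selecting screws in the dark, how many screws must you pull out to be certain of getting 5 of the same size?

19

In the worst case we take at most 4 of each size, but all 2 M3 (fewer than 4), giving 4 + 4 + 2 + 4 + 4 = 18.
One more screw then forces some size to 5, so 18 + 1 = 19.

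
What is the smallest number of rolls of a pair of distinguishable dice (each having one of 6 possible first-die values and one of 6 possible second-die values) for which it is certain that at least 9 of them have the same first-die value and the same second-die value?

289

There are 6 × 6 = 36 (first-die value, second-die value) combinations acting as pigeonholes.
With 36 × 8 = 288 rolls of a pair of distinguishable dice we could place exactly 8 in each, with no (first-die value, second-die value) pair reaching 9.
One more forces some (first-die value, second-die value) pair to hold 9, so 288 + 1 = 289.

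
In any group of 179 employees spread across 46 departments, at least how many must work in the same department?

The 179 employees fall into 46 departments.
If each of the 46 departments held at most 3, the total would be at most 46 × 3 = 138 < 179, a contradiction.
So at least one holds ⌈179/46⌉ = 4.

4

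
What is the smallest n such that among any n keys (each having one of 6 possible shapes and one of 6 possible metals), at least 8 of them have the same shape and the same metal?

There are 6 × 6 = 36 (shape, metal) combinations acting as pigeonholes.
With 36 × 7 = 252 keys we could place exactly 7 in each, with no (shape, metal) pair reaching 8.
One more forces some (shape, metal) pair to hold 8, so 252 + 1 = 253.

253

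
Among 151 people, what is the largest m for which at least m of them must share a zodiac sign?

The 151 people fall into 12 zodiac signs.
If each of the 12 zodiac signs held at most 12, the total would be at most 12 × 12 = 144 < 151, a contradiction.
So at least one holds ⌈151/12⌉ = 13.

13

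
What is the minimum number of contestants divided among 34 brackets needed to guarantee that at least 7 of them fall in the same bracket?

205

There are 34 brackets acting as pigeonholes.
With 34 × 6 = 204 contestants we could place exactly 6 in each, with no class reaching 7.
One more forces some class to hold 7, so 204 + 1 = 205.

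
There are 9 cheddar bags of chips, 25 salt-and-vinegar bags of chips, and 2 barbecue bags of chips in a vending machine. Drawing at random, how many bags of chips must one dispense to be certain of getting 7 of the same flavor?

15

In the worst case we take at most 6 of each flavor, but all 2 barbecue (fewer than 6), giving 6 + 6 + 2 = 14.
One more bag of chips then forces some flavor to 7, so 14 + 1 = 15.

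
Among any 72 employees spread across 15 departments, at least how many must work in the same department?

5

The 72 employees fall into 15 departments.
If each of the 15 departments held at most 4, the total would be at most 15 × 4 = 60 < 72, a contradiction.
So at least one holds ⌈72/15⌉ = 5.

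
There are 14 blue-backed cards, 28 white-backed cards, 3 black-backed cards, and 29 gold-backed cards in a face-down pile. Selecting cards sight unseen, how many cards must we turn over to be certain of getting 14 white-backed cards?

60

To avoid white-backed cards as long as possible, exhaust the other 3 back colors first.
The worst case draws every non-white-backed card first: 14 + 3 + 29 = 46.
The next 14 draws are then forced to be white-backed, giving 46 + 14 = 60.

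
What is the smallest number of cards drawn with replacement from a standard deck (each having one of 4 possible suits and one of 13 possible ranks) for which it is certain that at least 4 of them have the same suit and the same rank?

There are 4 × 13 = 52 (suit, rank) combinations acting as pigeonholes.
With 52 × 3 = 156 cards drawn with replacement from a standard deck we could place exactly 3 in each, with no (suit, rank) pair reaching 4.
One more forces some (suit, rank) pair to hold 4, so 156 + 1 = 157.

157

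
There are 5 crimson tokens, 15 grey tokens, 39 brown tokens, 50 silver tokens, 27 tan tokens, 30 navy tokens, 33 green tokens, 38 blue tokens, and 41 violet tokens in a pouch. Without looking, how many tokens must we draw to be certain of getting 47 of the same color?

Treat the 9 colors as pigeonholes.
In the worst case we take at most 46 of each color, but all 5 crimson, all 15 grey, all 39 brown, all 27 tan, all 30 navy, all 33 green, all 38 blue, and all 41 violet (fewer than 46), giving 5 + 15 + 39 + 46 + 27 + 30 + 33 + 38 + 41 = 274.
One more token then forces some color to 47, so 274 + 1 = 275.

275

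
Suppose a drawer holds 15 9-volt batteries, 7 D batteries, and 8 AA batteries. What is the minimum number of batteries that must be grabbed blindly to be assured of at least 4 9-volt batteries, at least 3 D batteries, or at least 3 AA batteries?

8

The worst case stops just short of every target: 3 9-volt, 2 D, 2 AA — 3 + 2 + 2 = 7 batteries.
One more battery must push some type to its target, so 7 + 1 = 8.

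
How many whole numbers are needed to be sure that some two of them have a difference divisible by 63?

64

Two integers differ by a multiple of 63 exactly when they share a remainder mod 63.
There are 63 residue classes mod 63, so 63 integers can all lie in distinct classes.
One more integer must repeat a residue, giving a difference divisible by 63. So n = 63 + 1 = 64.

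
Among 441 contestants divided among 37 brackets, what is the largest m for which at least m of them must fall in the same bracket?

12

The 441 contestants fall into 37 brackets.
If each of the 37 brackets held at most 11, the total would be at most 37 × 11 = 407 < 441, a contradiction.
So at least one holds ⌈441/37⌉ = 12.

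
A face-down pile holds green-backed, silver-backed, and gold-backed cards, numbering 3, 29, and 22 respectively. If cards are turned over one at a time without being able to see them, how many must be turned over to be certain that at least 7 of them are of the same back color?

In the worst case we take at most 6 of each back color, but all 3 green-backed (fewer than 6), giving 3 + 6 + 6 = 15.
One more card then forces some back color to 7, so 15 + 1 = 16.

16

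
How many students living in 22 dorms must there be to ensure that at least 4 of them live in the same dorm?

67

There are 22 dorms acting as pigeonholes.
With 22 × 3 = 66 students we could place exactly 3 in each, with no class reaching 4.
One more forces some class to hold 4, so 66 + 1 = 67.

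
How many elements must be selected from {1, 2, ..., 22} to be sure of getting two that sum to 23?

12

Partition {1, …, 22} into 11 pairs: {1,22}, {2,21}, …, {11,12}.
Choosing 11 integers — say the integers 1 through 11 — takes one from each pair and avoids the property.
Choosing 12 forces two into the same pair by pigeonhole, and those sum to 23. So 12.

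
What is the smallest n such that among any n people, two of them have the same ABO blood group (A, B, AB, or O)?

5

There are 4 ABO blood groups acting as pigeonholes.
With 4 people we could place one in each, avoiding any repeat.
One more forces some class to hold 2, so 4 + 1 = 5.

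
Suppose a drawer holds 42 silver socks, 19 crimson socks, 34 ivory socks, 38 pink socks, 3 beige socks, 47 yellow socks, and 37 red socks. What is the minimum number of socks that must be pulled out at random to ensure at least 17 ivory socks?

203

To avoid ivory socks as long as possible, exhaust the other 6 colors first.
The worst case draws every non-ivory sock first: 42 + 19 + 38 + 3 + 47 + 37 = 186.
The next 17 draws are then forced to be ivory, giving 186 + 17 = 203.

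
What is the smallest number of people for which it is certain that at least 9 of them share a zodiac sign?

97

There are 12 zodiac signs acting as pigeonholes.
With 12 × 8 = 96 people we could place exactly 8 in each, with no class reaching 9.
One more forces some class to hold 9, so 96 + 1 = 97.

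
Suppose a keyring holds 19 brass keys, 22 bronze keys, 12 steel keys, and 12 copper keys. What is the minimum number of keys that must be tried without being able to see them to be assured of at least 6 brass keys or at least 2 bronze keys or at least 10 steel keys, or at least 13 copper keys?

28

The worst case stops just short of every target: 5 brass, 1 bronze, 9 steel, 12 copper — 5 + 1 + 9 + 12 = 27 keys.
One more key must push some type to its target, so 27 + 1 = 28.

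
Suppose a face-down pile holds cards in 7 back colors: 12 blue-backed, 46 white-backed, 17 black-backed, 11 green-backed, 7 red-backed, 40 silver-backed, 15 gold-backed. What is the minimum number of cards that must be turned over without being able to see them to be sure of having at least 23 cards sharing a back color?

Treat the 7 back colors as pigeonholes.
In the worst case we take at most 22 of each back color, but all 12 blue-backed, all 17 black-backed, all 11 green-backed, all 7 red-backed, and all 15 gold-backed (fewer than 22), giving 12 + 22 + 17 + 11 + 7 + 22 + 15 = 106.
One more card then forces some back color to 23, so 106 + 1 = 107.

107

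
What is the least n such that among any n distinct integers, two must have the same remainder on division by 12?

13

Use the pigeonhole principle on residue classes: two integers differ by a multiple of 12 exactly when they share a remainder mod 12.
There are 12 residue classes mod 12, so 12 integers can all lie in distinct classes.
One more integer must repeat a residue, giving a difference divisible by 12. So n = 12 + 1 = 13.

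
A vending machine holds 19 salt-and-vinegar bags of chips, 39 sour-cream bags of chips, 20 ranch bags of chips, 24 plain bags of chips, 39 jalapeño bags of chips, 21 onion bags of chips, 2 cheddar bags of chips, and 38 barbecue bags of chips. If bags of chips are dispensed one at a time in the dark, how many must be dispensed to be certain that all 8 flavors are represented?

The hardest flavor to obtain is cheddar: we could draw every other bag of chips first — 202 − 2 = 200 bags of chips — without a single cheddar one.
The next draw must be cheddar, so 200 + 1 = 201.

201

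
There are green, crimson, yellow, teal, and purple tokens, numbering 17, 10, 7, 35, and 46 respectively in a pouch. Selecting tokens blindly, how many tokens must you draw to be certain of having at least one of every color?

109

The hardest color to obtain is yellow: we could draw every other token first — 115 − 7 = 108 tokens — without a single yellow one.
The next draw must be yellow, so 108 + 1 = 109.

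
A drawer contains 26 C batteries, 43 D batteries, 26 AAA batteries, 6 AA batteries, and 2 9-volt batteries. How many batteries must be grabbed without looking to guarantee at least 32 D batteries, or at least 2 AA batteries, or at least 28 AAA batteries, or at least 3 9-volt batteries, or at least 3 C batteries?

63

The worst case stops just short of every target: 2 C, 31 D, all 26 AAA, 1 AA, 2 9-volt — 2 + 31 + 26 + 1 + 2 = 62 batteries.
One more battery must push some type to its target, so 62 + 1 = 63.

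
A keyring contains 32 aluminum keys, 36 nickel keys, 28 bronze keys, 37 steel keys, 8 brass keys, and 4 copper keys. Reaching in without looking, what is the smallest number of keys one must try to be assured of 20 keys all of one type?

89

In the worst case we take at most 19 of each type, but all 8 brass and all 4 copper (fewer than 19), giving 19 + 19 + 19 + 19 + 8 + 4 = 88.
One more key then forces some type to 20, so 88 + 1 = 89.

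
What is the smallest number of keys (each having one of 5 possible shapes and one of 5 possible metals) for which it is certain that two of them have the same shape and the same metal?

26

There are 5 × 5 = 25 (shape, metal) combinations acting as pigeonholes.
With 25 keys we could place one in each, avoiding any repeat.
One more forces some (shape, metal) pair to hold 2, so 25 + 1 = 26.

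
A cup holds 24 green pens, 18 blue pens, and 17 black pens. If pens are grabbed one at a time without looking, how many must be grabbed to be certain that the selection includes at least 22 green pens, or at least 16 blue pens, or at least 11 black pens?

The worst case stops just short of every target: 21 green, 15 blue, 10 black — 21 + 15 + 10 = 46 pens.
One more pen must push some ink color to its target, so 46 + 1 = 47.

47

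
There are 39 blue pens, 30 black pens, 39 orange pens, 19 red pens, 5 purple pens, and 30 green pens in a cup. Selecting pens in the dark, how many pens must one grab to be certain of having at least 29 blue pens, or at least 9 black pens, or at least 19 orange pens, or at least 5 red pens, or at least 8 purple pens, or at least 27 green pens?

90

The worst case stops just short of every target: 28 blue, 8 black, 18 orange, 4 red, all 5 purple, 26 green — 28 + 8 + 18 + 4 + 5 + 26 = 89 pens.
One more pen must push some ink color to its target, so 89 + 1 = 90.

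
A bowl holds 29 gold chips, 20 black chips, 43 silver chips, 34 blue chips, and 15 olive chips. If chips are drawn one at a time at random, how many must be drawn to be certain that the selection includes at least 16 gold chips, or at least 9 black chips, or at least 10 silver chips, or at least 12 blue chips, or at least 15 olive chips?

58

The worst case stops just short of every target: 15 gold, 8 black, 9 silver, 11 blue, 14 olive — 15 + 8 + 9 + 11 + 14 = 57 chips.
One more chip must push some color to its target, so 57 + 1 = 58.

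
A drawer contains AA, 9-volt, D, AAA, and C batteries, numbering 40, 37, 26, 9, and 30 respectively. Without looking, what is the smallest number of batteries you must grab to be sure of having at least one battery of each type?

The hardest type to obtain is AAA: we could draw every other battery first — 142 − 9 = 133 batteries — without a single AAA one.
The next draw must be AAA, so 133 + 1 = 134.

134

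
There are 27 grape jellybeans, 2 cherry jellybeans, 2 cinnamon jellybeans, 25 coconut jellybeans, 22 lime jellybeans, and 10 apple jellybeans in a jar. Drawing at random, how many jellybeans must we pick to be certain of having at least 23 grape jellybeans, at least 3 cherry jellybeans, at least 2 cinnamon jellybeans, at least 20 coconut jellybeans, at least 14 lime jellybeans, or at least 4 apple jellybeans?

Each of the 6 flavors has its own threshold; avoid all of them simultaneously.
The worst case stops just short of every target: 22 grape, 2 cherry, 1 cinnamon, 19 coconut, 13 lime, 3 apple — 22 + 2 + 1 + 19 + 13 + 3 = 60 jellybeans.
One more jellybean must push some flavor to its target, so 60 + 1 = 61.

61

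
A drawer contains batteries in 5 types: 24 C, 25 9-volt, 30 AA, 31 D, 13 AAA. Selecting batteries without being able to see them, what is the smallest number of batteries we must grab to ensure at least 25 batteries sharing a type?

110

Treat the 5 types as pigeonholes.
In the worst case we take at most 24 of each type, but all 13 AAA (fewer than 24), giving 24 + 24 + 24 + 24 + 13 = 109.
One more battery then forces some type to 25, so 109 + 1 = 110.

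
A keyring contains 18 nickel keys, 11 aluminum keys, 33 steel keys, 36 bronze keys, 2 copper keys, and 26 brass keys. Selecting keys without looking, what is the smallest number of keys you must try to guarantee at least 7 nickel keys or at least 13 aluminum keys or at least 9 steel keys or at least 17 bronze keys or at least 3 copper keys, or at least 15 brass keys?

The worst case stops just short of every target: 6 nickel, all 11 aluminum, 8 steel, 16 bronze, 2 copper, 14 brass — 6 + 11 + 8 + 16 + 2 + 14 = 57 keys.
One more key must push some type to its target, so 57 + 1 = 58.

58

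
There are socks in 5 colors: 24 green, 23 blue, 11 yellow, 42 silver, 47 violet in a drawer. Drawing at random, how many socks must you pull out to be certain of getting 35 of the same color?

Treat the 5 colors as pigeonholes.
In the worst case we take at most 34 of each color, but all 24 green, all 23 blue, and all 11 yellow (fewer than 34), giving 24 + 23 + 11 + 34 + 34 = 126.
One more sock then forces some color to 35, so 126 + 1 = 127.

127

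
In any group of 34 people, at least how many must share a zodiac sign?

There are 12 zodiac signs, which serve as the pigeonholes.
If each of the 12 zodiac signs held at most 2, the total would be at most 12 × 2 = 24 < 34, a contradiction.
So at least one holds ⌈34/12⌉ = 3.

3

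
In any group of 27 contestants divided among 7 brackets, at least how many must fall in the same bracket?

4

The 27 contestants fall into 7 brackets.
If each of the 7 brackets held at most 3, the total would be at most 7 × 3 = 21 < 27, a contradiction.
So at least one holds ⌈27/7⌉ = 4.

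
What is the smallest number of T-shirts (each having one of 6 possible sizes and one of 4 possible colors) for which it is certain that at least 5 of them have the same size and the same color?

97

There are 6 × 4 = 24 (size, color) combinations acting as pigeonholes.
With 24 × 4 = 96 T-shirts we could place exactly 4 in each, with no (size, color) pair reaching 5.
One more forces some (size, color) pair to hold 5, so 96 + 1 = 97.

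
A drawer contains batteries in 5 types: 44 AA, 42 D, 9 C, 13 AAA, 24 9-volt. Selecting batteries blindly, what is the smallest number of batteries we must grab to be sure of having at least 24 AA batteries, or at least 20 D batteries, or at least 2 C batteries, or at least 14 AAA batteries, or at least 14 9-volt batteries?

70

Each of the 5 types has its own threshold; avoid all of them simultaneously.
The worst case stops just short of every target: 23 AA, 19 D, 1 C, 13 AAA, 13 9-volt — 23 + 19 + 1 + 13 + 13 = 69 batteries.
One more battery must push some type to its target, so 69 + 1 = 70.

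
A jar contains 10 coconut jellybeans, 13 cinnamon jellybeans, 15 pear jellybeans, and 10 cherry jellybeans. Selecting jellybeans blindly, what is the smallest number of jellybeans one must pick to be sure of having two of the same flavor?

5

The worst case takes 1 jellybean of each flavor without reaching 2 of any: 4 × 1 = 4.
The next jellybean must bring some flavor to 2, so 4 + 1 = 5.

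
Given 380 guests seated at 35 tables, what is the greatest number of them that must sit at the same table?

11

The 380 guests fall into 35 tables.
If each of the 35 tables held at most 10, the total would be at most 35 × 10 = 350 < 380, a contradiction.
So at least one holds ⌈380/35⌉ = 11.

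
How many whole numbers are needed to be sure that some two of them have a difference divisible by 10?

11

Use the pigeonhole principle on residue classes: two integers differ by a multiple of 10 exactly when they share a remainder mod 10.
There are 10 residue classes mod 10, so 10 integers can all lie in distinct classes.
One more integer must repeat a residue, giving a difference divisible by 10. So n = 10 + 1 = 11.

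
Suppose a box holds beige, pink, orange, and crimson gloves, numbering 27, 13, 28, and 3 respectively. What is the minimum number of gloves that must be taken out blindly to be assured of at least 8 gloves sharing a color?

Treat the 4 colors as pigeonholes.
In the worst case we take at most 7 of each color, but all 3 crimson (fewer than 7), giving 7 + 7 + 7 + 3 = 24.
One more glove then forces some color to 8, so 24 + 1 = 25.

25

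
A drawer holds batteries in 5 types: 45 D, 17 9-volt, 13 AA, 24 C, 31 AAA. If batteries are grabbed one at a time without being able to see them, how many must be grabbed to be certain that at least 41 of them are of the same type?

126

In the worst case we take at most 40 of each type, but all 17 9-volt, all 13 AA, all 24 C, and all 31 AAA (fewer than 40), giving 40 + 17 + 13 + 24 + 31 = 125.
One more battery then forces some type to 41, so 125 + 1 = 126.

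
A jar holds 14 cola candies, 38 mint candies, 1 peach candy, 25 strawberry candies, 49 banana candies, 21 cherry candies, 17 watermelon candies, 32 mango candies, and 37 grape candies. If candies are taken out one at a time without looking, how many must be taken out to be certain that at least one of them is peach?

234

The worst case draws every non-peach candy first: 14 + 38 + 25 + 49 + 21 + 17 + 32 + 37 = 233.
The next draw is then forced to be peach, giving 233 + 1 = 234.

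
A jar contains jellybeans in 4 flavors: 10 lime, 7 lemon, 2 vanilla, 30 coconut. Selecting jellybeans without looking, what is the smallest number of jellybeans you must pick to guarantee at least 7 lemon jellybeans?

To avoid lemon jellybeans as long as possible, exhaust the other 3 flavors first.
The worst case draws every non-lemon jellybean first: 10 + 2 + 30 = 42.
The next 7 draws are then forced to be lemon, giving 42 + 7 = 49.

49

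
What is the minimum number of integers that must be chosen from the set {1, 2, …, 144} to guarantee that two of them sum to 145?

Partition {1, …, 144} into 72 pairs: {1,144}, {2,143}, …, {72,73}.
Choosing 72 integers — say the integers 1 through 72 — takes one from each pair and avoids the property.
Choosing 73 forces two into the same pair by pigeonhole, and those sum to 145. So 73.

73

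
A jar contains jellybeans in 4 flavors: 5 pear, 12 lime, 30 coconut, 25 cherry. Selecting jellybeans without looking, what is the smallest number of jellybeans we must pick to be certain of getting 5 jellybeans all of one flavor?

17

Treat the 4 flavors as pigeonholes.
The worst case takes 4 jellybeans of each flavor without reaching 5 of any: 4 × 4 = 16.
The next jellybean must bring some flavor to 5, so 16 + 1 = 17.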